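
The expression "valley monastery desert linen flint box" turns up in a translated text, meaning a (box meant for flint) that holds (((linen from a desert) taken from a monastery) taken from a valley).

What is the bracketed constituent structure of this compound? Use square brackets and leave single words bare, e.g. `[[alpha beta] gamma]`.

Whole compound: head "box" (specifically "flint box"), modifier "valley monastery desert linen".
Within "valley monastery desert linen", the head is "linen" (specifically "monastery desert linen") and the modifier is "valley".
Within "monastery desert linen", the head is "linen" (specifically "desert linen") and the modifier is "monastery".
Within "desert linen", the head is "linen" and the modifier is "desert".
Within "flint box", the head is "box" and the modifier is "flint".
Putting it together: [[valley [monastery [desert linen]]] [flint box]].

[[valley [monastery [desert linen]]] [flint box]]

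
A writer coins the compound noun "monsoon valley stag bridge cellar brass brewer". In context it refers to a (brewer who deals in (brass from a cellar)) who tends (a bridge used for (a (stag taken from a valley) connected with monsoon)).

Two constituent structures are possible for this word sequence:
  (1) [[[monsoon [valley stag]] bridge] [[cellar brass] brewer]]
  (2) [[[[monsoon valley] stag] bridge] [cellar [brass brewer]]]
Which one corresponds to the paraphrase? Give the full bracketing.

The paraphrase's head is the "brewer" part ("cellar brass brewer"); its modifier is "monsoon valley stag bridge".
That top-level split, carried through the inner groups, gives [[[monsoon [valley stag]] bridge] [[cellar brass] brewer]].

[[[monsoon [valley stag]] bridge] [[cellar brass] brewer]]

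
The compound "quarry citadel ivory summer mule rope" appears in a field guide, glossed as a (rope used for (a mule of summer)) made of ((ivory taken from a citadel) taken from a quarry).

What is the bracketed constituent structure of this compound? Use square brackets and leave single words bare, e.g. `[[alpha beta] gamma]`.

Overall it is a kind of rope (specifically "summer mule rope"); the modifier is "quarry citadel ivory".
Inside "quarry citadel ivory": head "ivory" (specifically "citadel ivory"), modifier "quarry".
Inside "citadel ivory": head "ivory", modifier "citadel".
Inside "summer mule rope": head "rope", modifier "summer mule".
Inside "summer mule": head "mule", modifier "summer".
Putting it together: [[quarry [citadel ivory]] [[summer mule] rope]].

[[quarry [citadel ivory]] [[summer mule] rope]]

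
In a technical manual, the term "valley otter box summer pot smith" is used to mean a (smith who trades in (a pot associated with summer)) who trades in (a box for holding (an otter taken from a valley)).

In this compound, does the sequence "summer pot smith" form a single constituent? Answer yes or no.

The paraphrase groups the words so that "summer pot smith" is one unit: it corresponds to a single parenthesized sub-phrase.
The full structure is [[[valley otter] box] [[summer pot] smith]], in which [summer pot smith] is a constituent.

yes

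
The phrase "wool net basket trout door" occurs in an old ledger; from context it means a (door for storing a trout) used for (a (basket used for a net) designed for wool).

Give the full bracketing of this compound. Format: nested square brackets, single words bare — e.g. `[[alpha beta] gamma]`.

The outermost head in the paraphrase is "door" (specifically "trout door"), modified by "wool net basket".
Inside "wool net basket": head "basket" (specifically "net basket"), modifier "wool".
Inside "net basket": head "basket", modifier "net".
Inside "trout door": head "door", modifier "trout".
Putting it together: [[wool [net basket]] [trout door]].

[[wool [net basket]] [trout door]]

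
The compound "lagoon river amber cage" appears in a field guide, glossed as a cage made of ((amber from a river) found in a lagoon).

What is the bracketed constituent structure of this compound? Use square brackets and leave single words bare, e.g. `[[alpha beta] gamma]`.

Whole compound: head "cage", modifier "lagoon river amber".
Inside "lagoon river amber": head "amber" (specifically "river amber"), modifier "lagoon".
Inside "river amber": head "amber", modifier "river".
Assembled: [[lagoon [river amber]] cage].

[[lagoon [river amber]] cage]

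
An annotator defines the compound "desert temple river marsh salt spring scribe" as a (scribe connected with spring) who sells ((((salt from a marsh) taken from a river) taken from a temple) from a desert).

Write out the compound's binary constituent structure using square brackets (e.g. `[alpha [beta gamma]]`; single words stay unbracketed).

The outermost head in the paraphrase is "scribe" (specifically "spring scribe"), modified by "desert temple river marsh salt".
"desert temple river marsh salt" → head "salt" (specifically "temple river marsh salt"), modifier "desert".
"temple river marsh salt" → head "salt" (specifically "river marsh salt"), modifier "temple".
"river marsh salt" → head "salt" (specifically "marsh salt"), modifier "river".
"marsh salt" → head "salt", modifier "marsh".
"spring scribe" → head "scribe", modifier "spring".
Putting it together: [[desert [temple [river [marsh salt]]]] [spring scribe]].

[[desert [temple [river [marsh salt]]]] [spring scribe]]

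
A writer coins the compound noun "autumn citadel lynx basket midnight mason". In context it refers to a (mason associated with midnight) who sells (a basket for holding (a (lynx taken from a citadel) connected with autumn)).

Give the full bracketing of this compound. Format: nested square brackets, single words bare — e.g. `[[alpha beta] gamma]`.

The outermost head in the paraphrase is "mason" (specifically "midnight mason"), modified by "autumn citadel lynx basket".
Inside "autumn citadel lynx basket": head "basket", modifier "autumn citadel lynx".
Inside "autumn citadel lynx": head "lynx" (specifically "citadel lynx"), modifier "autumn".
Inside "citadel lynx": head "lynx", modifier "citadel".
Inside "midnight mason": head "mason", modifier "midnight".
Assembled: [[[autumn [citadel lynx]] basket] [midnight mason]].

[[[autumn [citadel lynx]] basket] [midnight mason]]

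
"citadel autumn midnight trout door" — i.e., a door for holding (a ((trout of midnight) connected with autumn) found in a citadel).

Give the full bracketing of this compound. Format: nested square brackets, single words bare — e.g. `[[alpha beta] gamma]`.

Whole compound: head "door", modifier "citadel autumn midnight trout".
Within "citadel autumn midnight trout", the head is "trout" (specifically "autumn midnight trout") and the modifier is "citadel".
Within "autumn midnight trout", the head is "trout" (specifically "midnight trout") and the modifier is "autumn".
Within "midnight trout", the head is "trout" and the modifier is "midnight".
So the structure is [[citadel [autumn [midnight trout]]] door].

[[citadel [autumn [midnight trout]]] door]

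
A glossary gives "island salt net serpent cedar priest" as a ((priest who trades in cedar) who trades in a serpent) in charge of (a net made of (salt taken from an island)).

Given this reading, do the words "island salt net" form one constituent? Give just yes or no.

yes

The paraphrase groups the words so that "island salt net" is one unit: it corresponds to a single parenthesized sub-phrase.
The full structure is [[[island salt] net] [serpent [cedar priest]]], in which [island salt net] is a constituent.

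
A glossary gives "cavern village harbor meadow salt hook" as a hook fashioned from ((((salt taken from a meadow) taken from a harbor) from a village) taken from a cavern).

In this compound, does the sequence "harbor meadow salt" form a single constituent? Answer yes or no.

yes

The paraphrase groups the words so that "harbor meadow salt" is one unit: it corresponds to a single parenthesized sub-phrase.
The full structure is [[cavern [village [harbor [meadow salt]]]] hook], in which [harbor meadow salt] is a constituent.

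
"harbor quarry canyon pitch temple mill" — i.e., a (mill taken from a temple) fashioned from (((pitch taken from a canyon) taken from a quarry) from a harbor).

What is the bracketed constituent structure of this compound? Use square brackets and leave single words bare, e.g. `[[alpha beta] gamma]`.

[[harbor [quarry [canyon pitch]]] [temple mill]]

Whole compound: head "mill" (specifically "temple mill"), modifier "harbor quarry canyon pitch".
Inside "harbor quarry canyon pitch": head "pitch" (specifically "quarry canyon pitch"), modifier "harbor".
Inside "quarry canyon pitch": head "pitch" (specifically "canyon pitch"), modifier "quarry".
Inside "canyon pitch": head "pitch", modifier "canyon".
Inside "temple mill": head "mill", modifier "temple".
Assembled: [[harbor [quarry [canyon pitch]]] [temple mill]].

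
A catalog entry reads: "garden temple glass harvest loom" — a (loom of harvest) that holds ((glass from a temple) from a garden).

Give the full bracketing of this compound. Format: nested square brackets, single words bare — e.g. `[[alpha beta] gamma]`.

[[garden [temple glass]] [harvest loom]]

Whole compound: head "loom" (specifically "harvest loom"), modifier "garden temple glass".
"garden temple glass" → head "glass" (specifically "temple glass"), modifier "garden".
"temple glass" → head "glass", modifier "temple".
"harvest loom" → head "loom", modifier "harvest".
Assembled: [[garden [temple glass]] [harvest loom]].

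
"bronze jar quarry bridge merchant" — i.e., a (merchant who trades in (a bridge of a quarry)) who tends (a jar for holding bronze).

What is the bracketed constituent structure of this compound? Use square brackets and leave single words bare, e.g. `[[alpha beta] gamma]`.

[[bronze jar] [[quarry bridge] merchant]]

The outermost head in the paraphrase is "merchant" (specifically "quarry bridge merchant"), modified by "bronze jar".
Within "bronze jar", the head is "jar" and the modifier is "bronze".
Within "quarry bridge merchant", the head is "merchant" and the modifier is "quarry bridge".
Within "quarry bridge", the head is "bridge" and the modifier is "quarry".
Putting it together: [[bronze jar] [[quarry bridge] merchant]].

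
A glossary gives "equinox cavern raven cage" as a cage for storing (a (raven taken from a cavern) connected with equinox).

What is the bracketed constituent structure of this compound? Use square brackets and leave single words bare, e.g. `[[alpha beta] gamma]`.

Overall it is a kind of cage; the modifier is "equinox cavern raven".
"equinox cavern raven" → head "raven" (specifically "cavern raven"), modifier "equinox".
"cavern raven" → head "raven", modifier "cavern".
Putting it together: [[equinox [cavern raven]] cage].

[[equinox [cavern raven]] cage]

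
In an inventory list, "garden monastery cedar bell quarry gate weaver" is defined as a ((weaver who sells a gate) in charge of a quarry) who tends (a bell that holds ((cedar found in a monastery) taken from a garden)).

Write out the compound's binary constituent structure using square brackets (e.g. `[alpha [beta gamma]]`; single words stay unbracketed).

[[[garden [monastery cedar]] bell] [quarry [gate weaver]]]

Overall it is a kind of weaver (specifically "quarry gate weaver"); the modifier is "garden monastery cedar bell".
"garden monastery cedar bell" → head "bell", modifier "garden monastery cedar".
"garden monastery cedar" → head "cedar" (specifically "monastery cedar"), modifier "garden".
"monastery cedar" → head "cedar", modifier "monastery".
"quarry gate weaver" → head "weaver" (specifically "gate weaver"), modifier "quarry".
"gate weaver" → head "weaver", modifier "gate".
So the structure is [[[garden [monastery cedar]] bell] [quarry [gate weaver]]].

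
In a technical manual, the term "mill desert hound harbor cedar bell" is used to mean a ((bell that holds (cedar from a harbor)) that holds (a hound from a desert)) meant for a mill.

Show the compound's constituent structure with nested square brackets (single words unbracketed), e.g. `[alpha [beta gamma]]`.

[mill [[desert hound] [[harbor cedar] bell]]]

Whole compound: head "bell" (specifically "desert hound harbor cedar bell"), modifier "mill".
Within "desert hound harbor cedar bell", the head is "bell" (specifically "harbor cedar bell") and the modifier is "desert hound".
Within "desert hound", the head is "hound" and the modifier is "desert".
Within "harbor cedar bell", the head is "bell" and the modifier is "harbor cedar".
Within "harbor cedar", the head is "cedar" and the modifier is "harbor".
So the structure is [mill [[desert hound] [[harbor cedar] bell]]].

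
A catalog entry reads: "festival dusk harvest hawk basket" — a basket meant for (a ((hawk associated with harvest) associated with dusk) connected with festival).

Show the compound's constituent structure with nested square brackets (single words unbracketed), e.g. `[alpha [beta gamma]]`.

Whole compound: head "basket", modifier "festival dusk harvest hawk".
Within "festival dusk harvest hawk", the head is "hawk" (specifically "dusk harvest hawk") and the modifier is "festival".
Within "dusk harvest hawk", the head is "hawk" (specifically "harvest hawk") and the modifier is "dusk".
Within "harvest hawk", the head is "hawk" and the modifier is "harvest".
Assembled: [[festival [dusk [harvest hawk]]] basket].

[[festival [dusk [harvest hawk]]] basket]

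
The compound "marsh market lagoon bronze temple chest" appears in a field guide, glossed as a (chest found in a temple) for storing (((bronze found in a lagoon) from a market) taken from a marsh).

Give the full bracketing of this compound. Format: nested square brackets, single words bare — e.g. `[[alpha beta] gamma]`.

At the top level: head "chest" (specifically "temple chest"); modifier "marsh market lagoon bronze".
Within "marsh market lagoon bronze", the head is "bronze" (specifically "market lagoon bronze") and the modifier is "marsh".
Within "market lagoon bronze", the head is "bronze" (specifically "lagoon bronze") and the modifier is "market".
Within "lagoon bronze", the head is "bronze" and the modifier is "lagoon".
Within "temple chest", the head is "chest" and the modifier is "temple".
So the structure is [[marsh [market [lagoon bronze]]] [temple chest]].

[[marsh [market [lagoon bronze]]] [temple chest]]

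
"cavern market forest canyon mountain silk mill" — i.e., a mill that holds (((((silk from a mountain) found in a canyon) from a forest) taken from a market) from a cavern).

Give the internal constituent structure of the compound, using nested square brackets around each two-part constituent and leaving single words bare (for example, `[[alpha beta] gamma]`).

At the top level: head "mill"; modifier "cavern market forest canyon mountain silk".
Within "cavern market forest canyon mountain silk", the head is "silk" (specifically "market forest canyon mountain silk") and the modifier is "cavern".
Within "market forest canyon mountain silk", the head is "silk" (specifically "forest canyon mountain silk") and the modifier is "market".
Within "forest canyon mountain silk", the head is "silk" (specifically "canyon mountain silk") and the modifier is "forest".
Within "canyon mountain silk", the head is "silk" (specifically "mountain silk") and the modifier is "canyon".
Within "mountain silk", the head is "silk" and the modifier is "mountain".
Assembled: [[cavern [market [forest [canyon [mountain silk]]]]] mill].

[[cavern [market [forest [canyon [mountain silk]]]]] mill]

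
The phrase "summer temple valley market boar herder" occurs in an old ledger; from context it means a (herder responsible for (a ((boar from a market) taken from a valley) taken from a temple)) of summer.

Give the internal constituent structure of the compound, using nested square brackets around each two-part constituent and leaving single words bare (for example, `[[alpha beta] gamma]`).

[summer [[temple [valley [market boar]]] herder]]

The outermost head in the paraphrase is "herder" (specifically "temple valley market boar herder"), modified by "summer".
Inside "temple valley market boar herder": head "herder", modifier "temple valley market boar".
Inside "temple valley market boar": head "boar" (specifically "valley market boar"), modifier "temple".
Inside "valley market boar": head "boar" (specifically "market boar"), modifier "valley".
Inside "market boar": head "boar", modifier "market".
So the structure is [summer [[temple [valley [market boar]]] herder]].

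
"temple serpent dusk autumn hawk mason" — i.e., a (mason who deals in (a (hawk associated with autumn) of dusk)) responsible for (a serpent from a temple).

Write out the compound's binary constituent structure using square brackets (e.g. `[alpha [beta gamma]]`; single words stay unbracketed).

Overall it is a kind of mason (specifically "dusk autumn hawk mason"); the modifier is "temple serpent".
"temple serpent" → head "serpent", modifier "temple".
"dusk autumn hawk mason" → head "mason", modifier "dusk autumn hawk".
"dusk autumn hawk" → head "hawk" (specifically "autumn hawk"), modifier "dusk".
"autumn hawk" → head "hawk", modifier "autumn".
Putting it together: [[temple serpent] [[dusk [autumn hawk]] mason]].

[[temple serpent] [[dusk [autumn hawk]] mason]]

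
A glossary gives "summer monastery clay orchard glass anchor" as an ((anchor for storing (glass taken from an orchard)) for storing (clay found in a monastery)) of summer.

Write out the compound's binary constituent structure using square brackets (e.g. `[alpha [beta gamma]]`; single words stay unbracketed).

The outermost head in the paraphrase is "anchor" (specifically "monastery clay orchard glass anchor"), modified by "summer".
"monastery clay orchard glass anchor" → head "anchor" (specifically "orchard glass anchor"), modifier "monastery clay".
"monastery clay" → head "clay", modifier "monastery".
"orchard glass anchor" → head "anchor", modifier "orchard glass".
"orchard glass" → head "glass", modifier "orchard".
So the structure is [summer [[monastery clay] [[orchard glass] anchor]]].

[summer [[monastery clay] [[orchard glass] anchor]]]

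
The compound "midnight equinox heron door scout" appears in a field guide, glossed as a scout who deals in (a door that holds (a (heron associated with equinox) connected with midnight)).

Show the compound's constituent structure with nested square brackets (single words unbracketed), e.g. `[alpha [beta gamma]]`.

At the top level: head "scout"; modifier "midnight equinox heron door".
Inside "midnight equinox heron door": head "door", modifier "midnight equinox heron".
Inside "midnight equinox heron": head "heron" (specifically "equinox heron"), modifier "midnight".
Inside "equinox heron": head "heron", modifier "equinox".
Assembled: [[[midnight [equinox heron]] door] scout].

[[[midnight [equinox heron]] door] scout]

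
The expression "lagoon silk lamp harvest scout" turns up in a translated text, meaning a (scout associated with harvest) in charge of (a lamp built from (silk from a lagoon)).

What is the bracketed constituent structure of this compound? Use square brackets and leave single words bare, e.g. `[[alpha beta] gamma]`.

At the top level: head "scout" (specifically "harvest scout"); modifier "lagoon silk lamp".
Within "lagoon silk lamp", the head is "lamp" and the modifier is "lagoon silk".
Within "lagoon silk", the head is "silk" and the modifier is "lagoon".
Within "harvest scout", the head is "scout" and the modifier is "harvest".
Assembled: [[[lagoon silk] lamp] [harvest scout]].

[[[lagoon silk] lamp] [harvest scout]]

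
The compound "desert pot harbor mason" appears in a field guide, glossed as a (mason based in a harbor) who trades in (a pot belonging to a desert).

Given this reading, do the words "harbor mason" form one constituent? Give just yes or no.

yes

The paraphrase groups the words so that "harbor mason" is one unit: it corresponds to a single parenthesized sub-phrase.
The full structure is [[desert pot] [harbor mason]], in which [harbor mason] is a constituent.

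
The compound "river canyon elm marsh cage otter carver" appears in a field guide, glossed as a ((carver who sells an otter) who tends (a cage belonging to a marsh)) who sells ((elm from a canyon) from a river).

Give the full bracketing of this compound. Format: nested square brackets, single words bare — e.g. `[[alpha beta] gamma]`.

Whole compound: head "carver" (specifically "marsh cage otter carver"), modifier "river canyon elm".
Within "river canyon elm", the head is "elm" (specifically "canyon elm") and the modifier is "river".
Within "canyon elm", the head is "elm" and the modifier is "canyon".
Within "marsh cage otter carver", the head is "carver" (specifically "otter carver") and the modifier is "marsh cage".
Within "marsh cage", the head is "cage" and the modifier is "marsh".
Within "otter carver", the head is "carver" and the modifier is "otter".
Assembled: [[river [canyon elm]] [[marsh cage] [otter carver]]].

[[river [canyon elm]] [[marsh cage] [otter carver]]]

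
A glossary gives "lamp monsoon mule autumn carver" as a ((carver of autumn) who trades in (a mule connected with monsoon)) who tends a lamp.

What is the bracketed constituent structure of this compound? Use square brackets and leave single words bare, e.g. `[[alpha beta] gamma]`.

[lamp [[monsoon mule] [autumn carver]]]

The outermost head in the paraphrase is "carver" (specifically "monsoon mule autumn carver"), modified by "lamp".
Inside "monsoon mule autumn carver": head "carver" (specifically "autumn carver"), modifier "monsoon mule".
Inside "monsoon mule": head "mule", modifier "monsoon".
Inside "autumn carver": head "carver", modifier "autumn".
Assembled: [lamp [[monsoon mule] [autumn carver]]].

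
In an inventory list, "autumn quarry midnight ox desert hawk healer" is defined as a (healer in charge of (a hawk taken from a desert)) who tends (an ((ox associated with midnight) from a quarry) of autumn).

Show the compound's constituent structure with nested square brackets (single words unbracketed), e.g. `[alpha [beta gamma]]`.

Overall it is a kind of healer (specifically "desert hawk healer"); the modifier is "autumn quarry midnight ox".
"autumn quarry midnight ox" → head "ox" (specifically "quarry midnight ox"), modifier "autumn".
"quarry midnight ox" → head "ox" (specifically "midnight ox"), modifier "quarry".
"midnight ox" → head "ox", modifier "midnight".
"desert hawk healer" → head "healer", modifier "desert hawk".
"desert hawk" → head "hawk", modifier "desert".
So the structure is [[autumn [quarry [midnight ox]]] [[desert hawk] healer]].

[[autumn [quarry [midnight ox]]] [[desert hawk] healer]]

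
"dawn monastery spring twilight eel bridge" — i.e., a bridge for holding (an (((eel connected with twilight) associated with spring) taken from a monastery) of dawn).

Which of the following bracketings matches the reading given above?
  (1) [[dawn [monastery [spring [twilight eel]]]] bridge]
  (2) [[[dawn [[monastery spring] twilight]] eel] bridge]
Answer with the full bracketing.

[[dawn [monastery [spring [twilight eel]]]] bridge]

The paraphrase's head is the "bridge" part ("bridge"); its modifier is "dawn monastery spring twilight eel".
That top-level split, carried through the inner groups, gives [[dawn [monastery [spring [twilight eel]]]] bridge].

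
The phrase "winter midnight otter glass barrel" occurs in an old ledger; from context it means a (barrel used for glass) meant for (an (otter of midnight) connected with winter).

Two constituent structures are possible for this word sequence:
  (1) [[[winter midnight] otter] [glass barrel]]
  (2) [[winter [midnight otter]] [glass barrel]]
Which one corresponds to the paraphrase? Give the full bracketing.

[[winter [midnight otter]] [glass barrel]]

The paraphrase's head is the "barrel" part ("glass barrel"); its modifier is "winter midnight otter".
That top-level split, carried through the inner groups, gives [[winter [midnight otter]] [glass barrel]].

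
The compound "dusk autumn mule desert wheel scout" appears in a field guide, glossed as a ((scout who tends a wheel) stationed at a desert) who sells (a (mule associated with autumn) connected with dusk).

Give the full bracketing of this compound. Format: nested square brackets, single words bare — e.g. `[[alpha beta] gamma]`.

Whole compound: head "scout" (specifically "desert wheel scout"), modifier "dusk autumn mule".
Inside "dusk autumn mule": head "mule" (specifically "autumn mule"), modifier "dusk".
Inside "autumn mule": head "mule", modifier "autumn".
Inside "desert wheel scout": head "scout" (specifically "wheel scout"), modifier "desert".
Inside "wheel scout": head "scout", modifier "wheel".
Putting it together: [[dusk [autumn mule]] [desert [wheel scout]]].

[[dusk [autumn mule]] [desert [wheel scout]]]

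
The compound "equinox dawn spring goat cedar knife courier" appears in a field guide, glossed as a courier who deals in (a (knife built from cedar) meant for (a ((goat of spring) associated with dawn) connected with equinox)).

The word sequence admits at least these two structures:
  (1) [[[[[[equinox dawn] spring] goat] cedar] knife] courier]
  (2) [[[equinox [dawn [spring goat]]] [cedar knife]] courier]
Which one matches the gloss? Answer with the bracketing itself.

[[[equinox [dawn [spring goat]]] [cedar knife]] courier]

The paraphrase's head is the "courier" part ("courier"); its modifier is "equinox dawn spring goat cedar knife".
That top-level split, carried through the inner groups, gives [[[equinox [dawn [spring goat]]] [cedar knife]] courier].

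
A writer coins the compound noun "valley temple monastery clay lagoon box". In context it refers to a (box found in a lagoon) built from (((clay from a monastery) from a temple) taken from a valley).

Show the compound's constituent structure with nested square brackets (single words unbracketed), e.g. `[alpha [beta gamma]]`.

The outermost head in the paraphrase is "box" (specifically "lagoon box"), modified by "valley temple monastery clay".
Inside "valley temple monastery clay": head "clay" (specifically "temple monastery clay"), modifier "valley".
Inside "temple monastery clay": head "clay" (specifically "monastery clay"), modifier "temple".
Inside "monastery clay": head "clay", modifier "monastery".
Inside "lagoon box": head "box", modifier "lagoon".
Putting it together: [[valley [temple [monastery clay]]] [lagoon box]].

[[valley [temple [monastery clay]]] [lagoon box]]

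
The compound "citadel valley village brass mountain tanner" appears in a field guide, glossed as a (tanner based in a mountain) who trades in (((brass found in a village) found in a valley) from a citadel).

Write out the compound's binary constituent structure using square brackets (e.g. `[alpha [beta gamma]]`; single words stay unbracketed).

At the top level: head "tanner" (specifically "mountain tanner"); modifier "citadel valley village brass".
Within "citadel valley village brass", the head is "brass" (specifically "valley village brass") and the modifier is "citadel".
Within "valley village brass", the head is "brass" (specifically "village brass") and the modifier is "valley".
Within "village brass", the head is "brass" and the modifier is "village".
Within "mountain tanner", the head is "tanner" and the modifier is "mountain".
Putting it together: [[citadel [valley [village brass]]] [mountain tanner]].

[[citadel [valley [village brass]]] [mountain tanner]]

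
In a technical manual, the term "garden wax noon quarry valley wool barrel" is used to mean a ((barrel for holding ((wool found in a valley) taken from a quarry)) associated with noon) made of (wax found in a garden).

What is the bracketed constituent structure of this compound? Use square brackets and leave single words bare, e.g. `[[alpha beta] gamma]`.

The outermost head in the paraphrase is "barrel" (specifically "noon quarry valley wool barrel"), modified by "garden wax".
Within "garden wax", the head is "wax" and the modifier is "garden".
Within "noon quarry valley wool barrel", the head is "barrel" (specifically "quarry valley wool barrel") and the modifier is "noon".
Within "quarry valley wool barrel", the head is "barrel" and the modifier is "quarry valley wool".
Within "quarry valley wool", the head is "wool" (specifically "valley wool") and the modifier is "quarry".
Within "valley wool", the head is "wool" and the modifier is "valley".
Assembled: [[garden wax] [noon [[quarry [valley wool]] barrel]]].

[[garden wax] [noon [[quarry [valley wool]] barrel]]]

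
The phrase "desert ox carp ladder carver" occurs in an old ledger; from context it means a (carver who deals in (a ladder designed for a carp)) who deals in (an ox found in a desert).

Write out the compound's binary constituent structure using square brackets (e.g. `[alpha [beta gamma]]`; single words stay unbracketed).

[[desert ox] [[carp ladder] carver]]

Whole compound: head "carver" (specifically "carp ladder carver"), modifier "desert ox".
"desert ox" → head "ox", modifier "desert".
"carp ladder carver" → head "carver", modifier "carp ladder".
"carp ladder" → head "ladder", modifier "carp".
Putting it together: [[desert ox] [[carp ladder] carver]].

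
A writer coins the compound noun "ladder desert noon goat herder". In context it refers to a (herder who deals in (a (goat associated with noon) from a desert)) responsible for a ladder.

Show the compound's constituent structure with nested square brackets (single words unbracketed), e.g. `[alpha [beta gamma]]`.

[ladder [[desert [noon goat]] herder]]

The outermost head in the paraphrase is "herder" (specifically "desert noon goat herder"), modified by "ladder".
Within "desert noon goat herder", the head is "herder" and the modifier is "desert noon goat".
Within "desert noon goat", the head is "goat" (specifically "noon goat") and the modifier is "desert".
Within "noon goat", the head is "goat" and the modifier is "noon".
So the structure is [ladder [[desert [noon goat]] herder]].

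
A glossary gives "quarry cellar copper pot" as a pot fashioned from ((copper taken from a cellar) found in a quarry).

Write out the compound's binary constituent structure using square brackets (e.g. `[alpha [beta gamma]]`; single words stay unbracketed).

Overall it is a kind of pot; the modifier is "quarry cellar copper".
Within "quarry cellar copper", the head is "copper" (specifically "cellar copper") and the modifier is "quarry".
Within "cellar copper", the head is "copper" and the modifier is "cellar".
So the structure is [[quarry [cellar copper]] pot].

[[quarry [cellar copper]] pot]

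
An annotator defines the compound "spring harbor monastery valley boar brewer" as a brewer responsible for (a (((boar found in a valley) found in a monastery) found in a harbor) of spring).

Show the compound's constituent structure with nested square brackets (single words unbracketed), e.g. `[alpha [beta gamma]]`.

The outermost head in the paraphrase is "brewer", modified by "spring harbor monastery valley boar".
Inside "spring harbor monastery valley boar": head "boar" (specifically "harbor monastery valley boar"), modifier "spring".
Inside "harbor monastery valley boar": head "boar" (specifically "monastery valley boar"), modifier "harbor".
Inside "monastery valley boar": head "boar" (specifically "valley boar"), modifier "monastery".
Inside "valley boar": head "boar", modifier "valley".
So the structure is [[spring [harbor [monastery [valley boar]]]] brewer].

[[spring [harbor [monastery [valley boar]]]] brewer]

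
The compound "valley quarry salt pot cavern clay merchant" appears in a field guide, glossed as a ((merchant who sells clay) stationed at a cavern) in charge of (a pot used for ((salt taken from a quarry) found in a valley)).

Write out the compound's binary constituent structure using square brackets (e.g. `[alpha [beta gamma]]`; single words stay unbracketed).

[[[valley [quarry salt]] pot] [cavern [clay merchant]]]

Overall it is a kind of merchant (specifically "cavern clay merchant"); the modifier is "valley quarry salt pot".
"valley quarry salt pot" → head "pot", modifier "valley quarry salt".
"valley quarry salt" → head "salt" (specifically "quarry salt"), modifier "valley".
"quarry salt" → head "salt", modifier "quarry".
"cavern clay merchant" → head "merchant" (specifically "clay merchant"), modifier "cavern".
"clay merchant" → head "merchant", modifier "clay".
So the structure is [[[valley [quarry salt]] pot] [cavern [clay merchant]]].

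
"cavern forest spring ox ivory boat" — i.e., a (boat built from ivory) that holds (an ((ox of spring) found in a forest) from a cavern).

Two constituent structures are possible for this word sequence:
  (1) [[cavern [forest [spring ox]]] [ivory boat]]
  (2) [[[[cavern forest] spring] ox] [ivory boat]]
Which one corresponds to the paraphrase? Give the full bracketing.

[[cavern [forest [spring ox]]] [ivory boat]]

The paraphrase's head is the "boat" part ("ivory boat"); its modifier is "cavern forest spring ox".
That top-level split, carried through the inner groups, gives [[cavern [forest [spring ox]]] [ivory boat]].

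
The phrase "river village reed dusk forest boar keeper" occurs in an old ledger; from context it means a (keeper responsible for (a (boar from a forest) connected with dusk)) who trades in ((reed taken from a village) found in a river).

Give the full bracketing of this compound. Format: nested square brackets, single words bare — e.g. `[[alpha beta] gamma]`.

Whole compound: head "keeper" (specifically "dusk forest boar keeper"), modifier "river village reed".
Inside "river village reed": head "reed" (specifically "village reed"), modifier "river".
Inside "village reed": head "reed", modifier "village".
Inside "dusk forest boar keeper": head "keeper", modifier "dusk forest boar".
Inside "dusk forest boar": head "boar" (specifically "forest boar"), modifier "dusk".
Inside "forest boar": head "boar", modifier "forest".
Assembled: [[river [village reed]] [[dusk [forest boar]] keeper]].

[[river [village reed]] [[dusk [forest boar]] keeper]]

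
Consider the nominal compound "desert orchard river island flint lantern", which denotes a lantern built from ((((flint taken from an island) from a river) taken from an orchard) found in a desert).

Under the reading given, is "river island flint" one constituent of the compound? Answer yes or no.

yes

The paraphrase groups the words so that "river island flint" is one unit: it corresponds to a single parenthesized sub-phrase.
The full structure is [[desert [orchard [river [island flint]]]] lantern], in which [river island flint] is a constituent.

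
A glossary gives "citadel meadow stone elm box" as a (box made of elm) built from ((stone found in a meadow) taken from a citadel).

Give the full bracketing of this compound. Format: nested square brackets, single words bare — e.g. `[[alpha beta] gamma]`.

[[citadel [meadow stone]] [elm box]]

The outermost head in the paraphrase is "box" (specifically "elm box"), modified by "citadel meadow stone".
Inside "citadel meadow stone": head "stone" (specifically "meadow stone"), modifier "citadel".
Inside "meadow stone": head "stone", modifier "meadow".
Inside "elm box": head "box", modifier "elm".
So the structure is [[citadel [meadow stone]] [elm box]].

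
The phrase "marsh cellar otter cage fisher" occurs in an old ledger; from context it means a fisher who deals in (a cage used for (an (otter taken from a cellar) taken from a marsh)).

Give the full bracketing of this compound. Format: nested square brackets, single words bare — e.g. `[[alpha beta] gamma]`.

The outermost head in the paraphrase is "fisher", modified by "marsh cellar otter cage".
Inside "marsh cellar otter cage": head "cage", modifier "marsh cellar otter".
Inside "marsh cellar otter": head "otter" (specifically "cellar otter"), modifier "marsh".
Inside "cellar otter": head "otter", modifier "cellar".
Assembled: [[[marsh [cellar otter]] cage] fisher].

[[[marsh [cellar otter]] cage] fisher]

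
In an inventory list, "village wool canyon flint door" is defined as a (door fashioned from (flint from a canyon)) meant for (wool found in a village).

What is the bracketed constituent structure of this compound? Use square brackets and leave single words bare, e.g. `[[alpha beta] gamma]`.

[[village wool] [[canyon flint] door]]

Overall it is a kind of door (specifically "canyon flint door"); the modifier is "village wool".
Inside "village wool": head "wool", modifier "village".
Inside "canyon flint door": head "door", modifier "canyon flint".
Inside "canyon flint": head "flint", modifier "canyon".
So the structure is [[village wool] [[canyon flint] door]].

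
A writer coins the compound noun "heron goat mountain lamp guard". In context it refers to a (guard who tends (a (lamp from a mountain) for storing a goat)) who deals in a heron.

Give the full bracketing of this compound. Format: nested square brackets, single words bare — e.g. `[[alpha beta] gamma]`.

At the top level: head "guard" (specifically "goat mountain lamp guard"); modifier "heron".
Inside "goat mountain lamp guard": head "guard", modifier "goat mountain lamp".
Inside "goat mountain lamp": head "lamp" (specifically "mountain lamp"), modifier "goat".
Inside "mountain lamp": head "lamp", modifier "mountain".
Assembled: [heron [[goat [mountain lamp]] guard]].

[heron [[goat [mountain lamp]] guard]]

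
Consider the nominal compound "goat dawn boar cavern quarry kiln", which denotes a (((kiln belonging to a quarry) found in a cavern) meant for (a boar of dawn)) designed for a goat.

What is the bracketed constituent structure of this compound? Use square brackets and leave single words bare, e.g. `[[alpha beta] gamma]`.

Whole compound: head "kiln" (specifically "dawn boar cavern quarry kiln"), modifier "goat".
Inside "dawn boar cavern quarry kiln": head "kiln" (specifically "cavern quarry kiln"), modifier "dawn boar".
Inside "dawn boar": head "boar", modifier "dawn".
Inside "cavern quarry kiln": head "kiln" (specifically "quarry kiln"), modifier "cavern".
Inside "quarry kiln": head "kiln", modifier "quarry".
Putting it together: [goat [[dawn boar] [cavern [quarry kiln]]]].

[goat [[dawn boar] [cavern [quarry kiln]]]]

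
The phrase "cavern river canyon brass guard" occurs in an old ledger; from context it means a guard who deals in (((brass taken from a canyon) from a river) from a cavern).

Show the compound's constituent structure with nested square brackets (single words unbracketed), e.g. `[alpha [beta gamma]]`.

[[cavern [river [canyon brass]]] guard]

Overall it is a kind of guard; the modifier is "cavern river canyon brass".
Inside "cavern river canyon brass": head "brass" (specifically "river canyon brass"), modifier "cavern".
Inside "river canyon brass": head "brass" (specifically "canyon brass"), modifier "river".
Inside "canyon brass": head "brass", modifier "canyon".
Putting it together: [[cavern [river [canyon brass]]] guard].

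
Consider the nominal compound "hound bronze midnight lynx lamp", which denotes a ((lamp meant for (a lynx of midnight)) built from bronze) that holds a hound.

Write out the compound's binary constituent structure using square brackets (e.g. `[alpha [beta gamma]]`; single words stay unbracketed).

At the top level: head "lamp" (specifically "bronze midnight lynx lamp"); modifier "hound".
Inside "bronze midnight lynx lamp": head "lamp" (specifically "midnight lynx lamp"), modifier "bronze".
Inside "midnight lynx lamp": head "lamp", modifier "midnight lynx".
Inside "midnight lynx": head "lynx", modifier "midnight".
So the structure is [hound [bronze [[midnight lynx] lamp]]].

[hound [bronze [[midnight lynx] lamp]]]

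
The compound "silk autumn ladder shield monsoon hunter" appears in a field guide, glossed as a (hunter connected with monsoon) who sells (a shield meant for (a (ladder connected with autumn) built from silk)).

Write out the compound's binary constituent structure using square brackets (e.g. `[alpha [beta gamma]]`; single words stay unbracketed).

[[[silk [autumn ladder]] shield] [monsoon hunter]]

At the top level: head "hunter" (specifically "monsoon hunter"); modifier "silk autumn ladder shield".
Inside "silk autumn ladder shield": head "shield", modifier "silk autumn ladder".
Inside "silk autumn ladder": head "ladder" (specifically "autumn ladder"), modifier "silk".
Inside "autumn ladder": head "ladder", modifier "autumn".
Inside "monsoon hunter": head "hunter", modifier "monsoon".
Assembled: [[[silk [autumn ladder]] shield] [monsoon hunter]].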